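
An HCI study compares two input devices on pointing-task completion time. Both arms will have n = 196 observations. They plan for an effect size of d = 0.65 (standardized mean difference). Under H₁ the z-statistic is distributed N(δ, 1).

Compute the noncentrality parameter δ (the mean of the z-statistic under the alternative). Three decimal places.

The noncentrality parameter scales effect size by the design's sample-size factor: δ = d·√(n/2) = 0.65 × √(196/2) = 6.4347

δ ≈ 6.435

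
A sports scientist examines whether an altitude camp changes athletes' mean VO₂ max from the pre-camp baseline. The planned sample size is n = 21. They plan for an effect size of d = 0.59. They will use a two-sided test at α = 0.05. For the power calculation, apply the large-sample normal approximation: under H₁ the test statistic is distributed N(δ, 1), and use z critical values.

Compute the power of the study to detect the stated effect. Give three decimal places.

Noncentrality parameter: δ = d·√n = 0.59 × √21 = 2.7037
Critical value for a two-sided test at α = 0.05: z_{α/2} = 1.960.
Power = Φ(δ − 1.960) + Φ(−δ − 1.960) = Φ(0.744) + Φ(-4.664) = 0.7715 + 0.0000 = 0.7715.

Power ≈ 0.771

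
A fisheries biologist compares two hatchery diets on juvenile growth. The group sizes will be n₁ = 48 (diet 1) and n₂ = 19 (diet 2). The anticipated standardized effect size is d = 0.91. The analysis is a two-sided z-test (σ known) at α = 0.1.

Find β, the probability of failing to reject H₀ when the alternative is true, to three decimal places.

β ≈ 0.043

Noncentrality parameter: δ = d / √(1/n₁ + 1/n₂) = 0.91 / √(1/48 + 1/19) = 3.3574
Two-sided α = 0.1 → critical value z_{0.05} = 1.645.
Power = Φ(δ − 1.645) + Φ(−δ − 1.645) = Φ(1.713) + Φ(-5.002) = 0.9566 + 0.0000 = 0.9566.
Type II error: β = 1 − power = 1 − 0.9566 = 0.0434.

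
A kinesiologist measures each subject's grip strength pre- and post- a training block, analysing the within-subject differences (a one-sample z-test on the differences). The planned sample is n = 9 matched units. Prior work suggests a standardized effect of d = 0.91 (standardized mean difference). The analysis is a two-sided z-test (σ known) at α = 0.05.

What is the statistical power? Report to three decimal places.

Noncentrality parameter: δ = d·√n = 0.91 × √9 = 2.7300
Two-sided α = 0.05 → critical value z_{0.025} = 1.960.
Power = Φ(δ − 1.960) + Φ(−δ − 1.960) = Φ(0.770) + Φ(-4.690) = 0.7794 + 0.0000 = 0.7794.

Power ≈ 0.779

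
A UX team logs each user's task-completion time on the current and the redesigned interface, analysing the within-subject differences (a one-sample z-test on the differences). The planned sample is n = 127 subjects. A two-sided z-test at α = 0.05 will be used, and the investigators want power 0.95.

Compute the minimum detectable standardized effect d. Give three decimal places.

d ≈ 0.320

Need Φ(δ − 1.960) = 0.95, so δ = 1.960 + 1.645 = 3.605.
(Lower-tail contribution to power is negligible for δ > 0.)
δ = d·√n ⇒ d = δ/√n = 3.605/√127 = 0.3199.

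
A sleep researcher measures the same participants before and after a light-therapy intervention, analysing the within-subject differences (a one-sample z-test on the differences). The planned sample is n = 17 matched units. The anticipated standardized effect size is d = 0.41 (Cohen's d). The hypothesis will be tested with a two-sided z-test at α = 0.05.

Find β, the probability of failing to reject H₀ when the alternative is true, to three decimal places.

Noncentrality parameter: δ = d·√n = 0.41 × √17 = 1.6905
Critical value for a two-sided test at α = 0.05: z_{α/2} = 1.960.
Power = Φ(δ − 1.960) + Φ(−δ − 1.960) = Φ(-0.269) + Φ(-3.650) = 0.3938 + 0.0001 = 0.3939.
Type II error: β = 1 − power = 1 − 0.3939 = 0.6061.

β ≈ 0.606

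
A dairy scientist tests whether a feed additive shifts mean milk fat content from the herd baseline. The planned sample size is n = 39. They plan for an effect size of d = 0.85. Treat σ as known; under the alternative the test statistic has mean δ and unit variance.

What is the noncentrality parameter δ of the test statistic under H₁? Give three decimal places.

δ ≈ 5.308

δ = d·√n = 0.85 × √39 = 5.3082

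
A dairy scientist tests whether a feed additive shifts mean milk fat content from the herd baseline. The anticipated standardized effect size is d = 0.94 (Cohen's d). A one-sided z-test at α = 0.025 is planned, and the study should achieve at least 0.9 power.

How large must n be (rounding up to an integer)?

n = 12

Set Φ(δ − 1.960) = 0.9; then δ − 1.960 = Φ⁻¹(0.9) = 1.282, giving δ = 3.242.
δ = d·√n ⇒ n = (δ/d)² = (3.242 / 0.94)² = 11.89.
Rounding up, n = 12.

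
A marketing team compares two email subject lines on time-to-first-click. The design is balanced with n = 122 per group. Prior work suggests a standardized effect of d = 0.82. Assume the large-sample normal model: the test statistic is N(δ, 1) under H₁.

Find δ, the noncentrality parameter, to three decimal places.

The noncentrality parameter scales effect size by the design's sample-size factor: δ = d·√(n/2) = 0.82 × √(122/2) = 6.4044

δ ≈ 6.404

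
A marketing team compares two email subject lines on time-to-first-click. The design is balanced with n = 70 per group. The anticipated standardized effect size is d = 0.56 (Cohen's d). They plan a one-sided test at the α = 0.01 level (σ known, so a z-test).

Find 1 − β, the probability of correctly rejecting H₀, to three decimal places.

Noncentrality parameter: δ = d·√(n/2) = 0.56 × √(70/2) = 3.3130
One-sided α = 0.01 → critical value z_{0.01} = 2.326.
Power = P(Z > 2.326 − δ) = Φ(0.987) = 0.8381.

Power ≈ 0.838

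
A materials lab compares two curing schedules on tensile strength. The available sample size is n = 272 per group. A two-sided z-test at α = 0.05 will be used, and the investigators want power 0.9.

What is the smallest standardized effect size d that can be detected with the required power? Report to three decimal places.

Need Φ(δ − 1.960) = 0.9, so δ = 1.960 + 1.282 = 3.242.
(The second rejection-region term Φ(−δ − z_{α/2}) is negligible and dropped.)
δ = d·√(n/2) ⇒ d = δ/√(n/2) = 3.242/√(272/2) = 0.2780.

d ≈ 0.278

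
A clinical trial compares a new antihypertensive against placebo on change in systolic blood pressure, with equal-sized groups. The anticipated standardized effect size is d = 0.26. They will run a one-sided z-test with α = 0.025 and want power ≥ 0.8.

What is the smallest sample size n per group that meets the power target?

n = 233 per group

Set Φ(δ − 1.960) = 0.8; then δ − 1.960 = Φ⁻¹(0.8) = 0.842, giving δ = 2.802.
δ = d·√(n/2) ⇒ n = 2(δ/d)² = 2 × (2.802 / 0.26)² = 232.22.
Rounding up, n = 233 per group.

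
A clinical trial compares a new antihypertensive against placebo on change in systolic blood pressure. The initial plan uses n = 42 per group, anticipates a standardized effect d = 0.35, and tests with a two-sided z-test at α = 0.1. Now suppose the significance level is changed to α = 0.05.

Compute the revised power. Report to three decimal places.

δ = d·√(n/2) = 0.35 × √(42/2) = 1.6039 (unchanged). New critical value: z_{0.025} = 1.960.
Revised power = Φ(δ − 1.960) + Φ(−δ − 1.960) = Φ(-0.356) + Φ(-3.564) = 0.3609 + 0.0002 = 0.3611.

Power ≈ 0.361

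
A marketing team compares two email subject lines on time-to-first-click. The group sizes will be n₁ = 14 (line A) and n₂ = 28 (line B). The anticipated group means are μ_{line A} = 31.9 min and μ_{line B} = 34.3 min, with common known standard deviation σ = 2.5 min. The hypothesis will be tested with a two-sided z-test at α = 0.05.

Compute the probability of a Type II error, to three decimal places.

Standardized effect: d = |μ_{line A} − μ_{line B}| / σ = |31.9 − 34.3| / 2.5 = 0.9600
Noncentrality parameter: δ = d / √(1/n₁ + 1/n₂) = 0.9600 / √(1/14 + 1/28) = 2.9328
Two-sided α = 0.05 → critical value z_{0.025} = 1.960.
Power = Φ(δ − 1.960) + Φ(−δ − 1.960) = Φ(0.973) + Φ(-4.893) = 0.8347 + 0.0000 = 0.8347.
Type II error: β = 1 − power = 1 − 0.8347 = 0.1653.

β ≈ 0.165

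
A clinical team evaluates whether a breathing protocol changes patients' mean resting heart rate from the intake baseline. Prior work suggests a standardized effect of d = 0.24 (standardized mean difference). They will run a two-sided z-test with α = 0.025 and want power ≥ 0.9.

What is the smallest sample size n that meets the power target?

For power 0.9 need Φ(δ − z_{0.0125}) = 0.9, so δ = z_{0.0125} + z_{0.10} = 2.241 + 1.282 = 3.523.
(Ignoring the negligible lower-tail rejection probability gives the usual closed-form inversion.)
δ = d·√n ⇒ n = (δ/d)² = (3.523 / 0.24)² = 215.47.
Rounding up, n = 216.

n = 216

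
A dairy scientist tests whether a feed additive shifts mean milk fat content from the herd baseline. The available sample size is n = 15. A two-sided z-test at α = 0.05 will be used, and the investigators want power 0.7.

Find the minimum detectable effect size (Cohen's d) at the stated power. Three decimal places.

d ≈ 0.641

Need Φ(δ − 1.960) = 0.7, so δ = 1.960 + 0.524 = 2.484.
(The second rejection-region term Φ(−δ − z_{α/2}) is negligible and dropped.)
δ = d·√n ⇒ d = δ/√n = 2.484/√15 = 0.6415.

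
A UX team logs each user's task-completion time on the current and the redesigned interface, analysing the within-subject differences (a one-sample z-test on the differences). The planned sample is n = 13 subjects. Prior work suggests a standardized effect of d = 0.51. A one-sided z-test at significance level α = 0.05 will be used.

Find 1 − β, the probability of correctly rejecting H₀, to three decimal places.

Power ≈ 0.577

Noncentrality parameter: δ = d·√n = 0.51 × √13 = 1.8388
One-sided α = 0.05 → critical value z_{0.05} = 1.645.
Power = P(Z > 1.645 − δ) = Φ(0.194) = 0.5769.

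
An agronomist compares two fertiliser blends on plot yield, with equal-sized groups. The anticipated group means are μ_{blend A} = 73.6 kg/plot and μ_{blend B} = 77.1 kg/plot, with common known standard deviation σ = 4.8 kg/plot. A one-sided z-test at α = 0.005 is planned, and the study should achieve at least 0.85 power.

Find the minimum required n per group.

n = 50 per group

Standardized effect: d = |μ_{blend A} − μ_{blend B}| / σ = |73.6 − 77.1| / 4.8 = 0.7292
Set Φ(δ − 2.576) = 0.85; then δ − 2.576 = Φ⁻¹(0.85) = 1.036, giving δ = 3.612.
δ = d·√(n/2) ⇒ n = 2(δ/d)² = 2 × (3.612 / 0.7292)² = 49.08.
Round up to the next whole unit.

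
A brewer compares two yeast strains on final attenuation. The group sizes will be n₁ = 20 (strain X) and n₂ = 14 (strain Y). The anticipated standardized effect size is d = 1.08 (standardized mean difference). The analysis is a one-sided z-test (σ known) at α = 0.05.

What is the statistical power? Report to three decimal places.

Power ≈ 0.927

Noncentrality parameter: δ = d / √(1/n₁ + 1/n₂) = 1.08 / √(1/20 + 1/14) = 3.0993
One-sided α = 0.05 → critical value z_{0.05} = 1.645.
Power = P(Z > 1.645 − δ) = Φ(1.454) = 0.9271.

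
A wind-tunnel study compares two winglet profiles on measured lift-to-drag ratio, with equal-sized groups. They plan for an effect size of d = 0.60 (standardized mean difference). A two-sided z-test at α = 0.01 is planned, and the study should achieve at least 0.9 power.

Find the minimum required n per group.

n = 83 per group

For power 0.9 need Φ(δ − z_{0.005}) = 0.9, so δ = z_{0.005} + z_{0.10} = 2.576 + 1.282 = 3.857.
(The Φ(−δ − z_{α/2}) term is vanishingly small for δ > 0 and is dropped in the standard sample-size formula.)
δ = d·√(n/2) ⇒ n = 2(δ/d)² = 2 × (3.857 / 0.60)² = 82.66.
Round up to the next whole unit.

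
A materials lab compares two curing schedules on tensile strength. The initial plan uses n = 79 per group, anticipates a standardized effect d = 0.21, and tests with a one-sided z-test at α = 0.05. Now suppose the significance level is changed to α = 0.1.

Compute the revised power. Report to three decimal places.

Power ≈ 0.515

δ = d·√(n/2) = 0.21 × √(79/2) = 1.3198 (unchanged). New critical value: z_{0.1} = 1.282.
Revised power = Φ(δ − 1.282) = Φ(0.038) = 0.5153.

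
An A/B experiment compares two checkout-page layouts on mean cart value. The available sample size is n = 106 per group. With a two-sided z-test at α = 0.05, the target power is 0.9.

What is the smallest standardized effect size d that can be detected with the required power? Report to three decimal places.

Need Φ(δ − 1.960) = 0.9, so δ = 1.960 + 1.282 = 3.242.
(The second rejection-region term Φ(−δ − z_{α/2}) is negligible and dropped.)
δ = d·√(n/2) ⇒ d = δ/√(n/2) = 3.242/√(106/2) = 0.4453.

d ≈ 0.445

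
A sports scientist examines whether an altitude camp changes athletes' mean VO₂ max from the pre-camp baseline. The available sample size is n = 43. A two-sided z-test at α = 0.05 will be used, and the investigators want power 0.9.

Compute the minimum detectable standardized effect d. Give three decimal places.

Required noncentrality: δ = z_{0.025} + z_{0.10} = 1.960 + 1.282 = 3.242.
(Lower-tail contribution to power is negligible for δ > 0.)
δ = d·√n ⇒ d = δ/√n = 3.242/√43 = 0.4943.

d ≈ 0.494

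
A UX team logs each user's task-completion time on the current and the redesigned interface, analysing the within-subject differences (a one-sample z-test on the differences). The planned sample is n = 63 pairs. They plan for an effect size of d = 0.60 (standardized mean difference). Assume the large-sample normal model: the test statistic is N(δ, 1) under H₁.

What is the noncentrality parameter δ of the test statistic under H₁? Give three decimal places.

δ ≈ 4.762

δ = d·√n = 0.60 × √63 = 4.7624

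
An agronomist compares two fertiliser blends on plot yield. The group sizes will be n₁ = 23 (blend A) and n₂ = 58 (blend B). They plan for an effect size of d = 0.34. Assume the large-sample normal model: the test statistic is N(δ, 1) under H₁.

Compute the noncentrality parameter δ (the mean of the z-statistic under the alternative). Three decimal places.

δ = d / √(1/n₁ + 1/n₂) = 0.34 / √(1/23 + 1/58) = 1.3798

δ ≈ 1.380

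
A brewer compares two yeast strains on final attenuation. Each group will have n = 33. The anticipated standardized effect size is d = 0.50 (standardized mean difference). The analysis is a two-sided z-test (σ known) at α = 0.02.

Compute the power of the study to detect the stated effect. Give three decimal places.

Noncentrality parameter: δ = d·√(n/2) = 0.50 × √(33/2) = 2.0310
Critical value for a two-sided test at α = 0.02: z_{α/2} = 2.326.
Power = Φ(δ − 2.326) + Φ(−δ − 2.326) = Φ(-0.295) + Φ(-4.357) = 0.3839 + 0.0000 = 0.3839.

Power ≈ 0.384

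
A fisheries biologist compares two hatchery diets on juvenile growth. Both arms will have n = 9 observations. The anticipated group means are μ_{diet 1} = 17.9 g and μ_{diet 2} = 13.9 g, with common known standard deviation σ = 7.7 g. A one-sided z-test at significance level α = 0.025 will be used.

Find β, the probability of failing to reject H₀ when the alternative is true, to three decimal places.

β ≈ 0.805

Standardized effect: d = |μ_{diet 1} − μ_{diet 2}| / σ = |17.9 − 13.9| / 7.7 = 0.5195
Noncentrality parameter: δ = d·√(n/2) = 0.5195 × √(9/2) = 1.1020
One-sided α = 0.025 → critical value z_{0.025} = 1.960.
Power = Φ(δ − 1.960) = Φ(-0.858) = 0.1955.
Type II error: β = 1 − power = 1 − 0.1955 = 0.8045.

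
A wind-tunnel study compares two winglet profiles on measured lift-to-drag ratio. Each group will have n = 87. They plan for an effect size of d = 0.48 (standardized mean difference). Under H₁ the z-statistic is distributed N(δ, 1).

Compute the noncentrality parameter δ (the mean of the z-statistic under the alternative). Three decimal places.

The noncentrality parameter scales effect size by the design's sample-size factor: δ = d·√(n/2) = 0.48 × √(87/2) = 3.1658

δ ≈ 3.166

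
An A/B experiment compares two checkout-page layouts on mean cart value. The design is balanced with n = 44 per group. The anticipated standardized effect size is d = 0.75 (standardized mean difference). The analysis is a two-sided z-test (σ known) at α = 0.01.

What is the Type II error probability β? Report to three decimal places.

Noncentrality parameter: δ = d·√(n/2) = 0.75 × √(44/2) = 3.5178
Two-sided α = 0.01 → critical value z_{0.005} = 2.576.
Power = Φ(δ − 2.576) + Φ(−δ − 2.576) = Φ(0.942) + Φ(-6.094) = 0.8269 + 0.0000 = 0.8269.
Type II error: β = 1 − power = 1 − 0.8269 = 0.1731.

β ≈ 0.173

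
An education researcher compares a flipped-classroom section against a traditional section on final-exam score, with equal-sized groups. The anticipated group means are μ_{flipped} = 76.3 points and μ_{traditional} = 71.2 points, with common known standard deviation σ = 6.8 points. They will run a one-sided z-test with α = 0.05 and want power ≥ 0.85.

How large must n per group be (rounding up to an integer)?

n = 26 per group

Standardized effect: d = |μ_{flipped} − μ_{traditional}| / σ = |76.3 − 71.2| / 6.8 = 0.7500
Set Φ(δ − 1.645) = 0.85; then δ − 1.645 = Φ⁻¹(0.85) = 1.036, giving δ = 2.681.
δ = d·√(n/2) ⇒ n = 2(δ/d)² = 2 × (2.681 / 0.7500)² = 25.56.
Rounding up, n = 26 per group.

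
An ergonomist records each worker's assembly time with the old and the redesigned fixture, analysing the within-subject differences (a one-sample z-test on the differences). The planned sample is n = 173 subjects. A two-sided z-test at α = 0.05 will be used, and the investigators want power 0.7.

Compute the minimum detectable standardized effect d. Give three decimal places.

Required noncentrality: δ = z_{0.025} + z_{0.30} = 1.960 + 0.524 = 2.484.
(The second rejection-region term Φ(−δ − z_{α/2}) is negligible and dropped.)
δ = d·√n ⇒ d = δ/√n = 2.484/√173 = 0.1889.

d ≈ 0.189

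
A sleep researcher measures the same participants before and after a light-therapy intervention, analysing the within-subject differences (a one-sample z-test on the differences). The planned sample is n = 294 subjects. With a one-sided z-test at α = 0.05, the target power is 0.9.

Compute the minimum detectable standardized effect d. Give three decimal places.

Need Φ(δ − 1.645) = 0.9, so δ = 1.645 + 1.282 = 2.926.
δ = d·√n ⇒ d = δ/√n = 2.926/√294 = 0.1707.

d ≈ 0.171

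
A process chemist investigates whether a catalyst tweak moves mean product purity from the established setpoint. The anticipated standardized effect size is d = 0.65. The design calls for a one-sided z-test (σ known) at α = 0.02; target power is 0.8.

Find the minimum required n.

Set Φ(δ − 2.054) = 0.8; then δ − 2.054 = Φ⁻¹(0.8) = 0.842, giving δ = 2.895.
δ = d·√n ⇒ n = (δ/d)² = (2.895 / 0.65)² = 19.84.
Rounding up, n = 20.

n = 20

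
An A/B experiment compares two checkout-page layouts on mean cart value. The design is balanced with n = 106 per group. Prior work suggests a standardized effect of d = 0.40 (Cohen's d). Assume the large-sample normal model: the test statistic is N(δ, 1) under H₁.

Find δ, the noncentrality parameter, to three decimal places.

δ ≈ 2.912

δ = d·√(n/2) = 0.40 × √(106/2) = 2.9120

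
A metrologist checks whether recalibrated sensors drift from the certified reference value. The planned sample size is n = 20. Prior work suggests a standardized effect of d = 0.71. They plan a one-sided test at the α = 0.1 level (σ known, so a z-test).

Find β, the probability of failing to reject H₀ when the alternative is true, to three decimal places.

β ≈ 0.029

Noncentrality parameter: δ = d·√n = 0.71 × √20 = 3.1752
One-sided α = 0.1 → critical value z_{0.1} = 1.282.
Power = Φ(δ − 1.282) = Φ(1.894) = 0.9709.
Type II error: β = 1 − power = 1 − 0.9709 = 0.0291.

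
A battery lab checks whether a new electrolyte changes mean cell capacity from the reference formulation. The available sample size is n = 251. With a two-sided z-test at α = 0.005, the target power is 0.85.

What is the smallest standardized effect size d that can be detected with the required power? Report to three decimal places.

d ≈ 0.243

Need Φ(δ − 2.807) = 0.85, so δ = 2.807 + 1.036 = 3.843.
(Lower-tail contribution to power is negligible for δ > 0.)
δ = d·√n ⇒ d = δ/√n = 3.843/√251 = 0.2426.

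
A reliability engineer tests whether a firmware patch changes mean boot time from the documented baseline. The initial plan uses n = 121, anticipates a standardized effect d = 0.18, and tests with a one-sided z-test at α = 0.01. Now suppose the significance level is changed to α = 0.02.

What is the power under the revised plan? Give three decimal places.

Power ≈ 0.471

δ = d·√n = 0.18 × √121 = 1.9800 (unchanged). New critical value: z_{0.02} = 2.054.
Revised power = P(Z > 2.054 − δ) = Φ(-0.074) = 0.4706.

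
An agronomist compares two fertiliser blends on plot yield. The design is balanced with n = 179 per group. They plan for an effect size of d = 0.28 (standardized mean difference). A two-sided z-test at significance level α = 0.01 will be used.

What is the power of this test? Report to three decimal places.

Power ≈ 0.529

Noncentrality parameter: δ = d·√(n/2) = 0.28 × √(179/2) = 2.6489
Critical value for a two-sided test at α = 0.01: z_{α/2} = 2.576.
Power = Φ(δ − 2.576) + Φ(−δ − 2.576) = Φ(0.073) + Φ(-5.225) = 0.5291 + 0.0000 = 0.5291.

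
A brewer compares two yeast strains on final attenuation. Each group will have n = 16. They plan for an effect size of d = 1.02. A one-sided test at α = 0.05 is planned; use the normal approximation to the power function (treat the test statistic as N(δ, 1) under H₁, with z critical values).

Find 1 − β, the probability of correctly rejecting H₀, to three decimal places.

Power ≈ 0.893

Noncentrality parameter: δ = d·√(n/2) = 1.02 × √(16/2) = 2.8850
One-sided α = 0.05 → critical value z_{0.05} = 1.645.
Power = P(Z > 1.645 − δ) = Φ(1.240) = 0.8925.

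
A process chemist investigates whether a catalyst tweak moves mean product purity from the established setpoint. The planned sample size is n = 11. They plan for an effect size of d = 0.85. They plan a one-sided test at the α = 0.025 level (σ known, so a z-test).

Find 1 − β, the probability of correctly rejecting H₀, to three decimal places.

Power ≈ 0.805

Noncentrality parameter: δ = d·√n = 0.85 × √11 = 2.8191
One-sided α = 0.025 → critical value z_{0.025} = 1.960.
Power = Φ(δ − 1.960) = Φ(0.859) = 0.8049.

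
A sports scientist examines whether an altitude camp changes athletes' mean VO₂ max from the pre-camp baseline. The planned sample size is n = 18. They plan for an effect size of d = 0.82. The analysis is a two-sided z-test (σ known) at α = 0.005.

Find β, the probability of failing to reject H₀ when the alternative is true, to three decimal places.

β ≈ 0.251

Noncentrality parameter: δ = d·√n = 0.82 × √18 = 3.4790
Two-sided α = 0.005 → critical value z_{0.0025} = 2.807.
Power = Φ(δ − 2.807) + Φ(−δ − 2.807) = Φ(0.672) + Φ(-6.286) = 0.7492 + 0.0000 = 0.7492.
Type II error: β = 1 − power = 1 − 0.7492 = 0.2508.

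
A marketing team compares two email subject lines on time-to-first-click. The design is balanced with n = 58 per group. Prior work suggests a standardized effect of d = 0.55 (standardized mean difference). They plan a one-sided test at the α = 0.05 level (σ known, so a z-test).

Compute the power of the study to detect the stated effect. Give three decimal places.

Noncentrality parameter: δ = d·√(n/2) = 0.55 × √(58/2) = 2.9618
Critical value for a one-sided test at α = 0.05: z_α = 1.645.
Power = P(Z > 1.645 − δ) = Φ(1.317) = 0.9061.

Power ≈ 0.906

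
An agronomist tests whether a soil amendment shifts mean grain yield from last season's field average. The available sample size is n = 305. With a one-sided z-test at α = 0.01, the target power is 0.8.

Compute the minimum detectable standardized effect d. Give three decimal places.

Need Φ(δ − 2.326) = 0.8, so δ = 2.326 + 0.842 = 3.168.
δ = d·√n ⇒ d = δ/√n = 3.168/√305 = 0.1814.

d ≈ 0.181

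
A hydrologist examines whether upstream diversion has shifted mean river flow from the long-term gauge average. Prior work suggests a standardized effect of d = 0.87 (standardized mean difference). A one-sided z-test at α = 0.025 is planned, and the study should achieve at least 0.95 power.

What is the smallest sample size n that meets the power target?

n = 18

Set Φ(δ − 1.960) = 0.95; then δ − 1.960 = Φ⁻¹(0.95) = 1.645, giving δ = 3.605.
δ = d·√n ⇒ n = (δ/d)² = (3.605 / 0.87)² = 17.17.
Round up to the next whole unit.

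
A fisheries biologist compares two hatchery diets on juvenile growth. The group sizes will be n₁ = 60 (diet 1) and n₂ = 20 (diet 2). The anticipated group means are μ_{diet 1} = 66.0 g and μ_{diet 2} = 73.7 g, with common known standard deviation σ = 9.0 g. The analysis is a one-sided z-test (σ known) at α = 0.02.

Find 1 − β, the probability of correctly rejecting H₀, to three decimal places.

Power ≈ 0.896

Standardized effect: d = |μ_{diet 1} − μ_{diet 2}| / σ = |66.0 − 73.7| / 9.0 = 0.8556
Noncentrality parameter: δ = d / √(1/n₁ + 1/n₂) = 0.8556 / √(1/60 + 1/20) = 3.3136
One-sided α = 0.02 → critical value z_{0.02} = 2.054.
Power = Φ(δ − 2.054) = Φ(1.260) = 0.8961.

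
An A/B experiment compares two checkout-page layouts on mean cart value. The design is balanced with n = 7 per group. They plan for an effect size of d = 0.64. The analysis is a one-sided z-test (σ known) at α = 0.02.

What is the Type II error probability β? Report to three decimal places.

β ≈ 0.804

Noncentrality parameter: δ = d·√(n/2) = 0.64 × √(7/2) = 1.1973
One-sided α = 0.02 → critical value z_{0.02} = 2.054.
Power = P(Z > 2.054 − δ) = Φ(-0.856) = 0.1959.
Type II error: β = 1 − power = 1 − 0.1959 = 0.8041.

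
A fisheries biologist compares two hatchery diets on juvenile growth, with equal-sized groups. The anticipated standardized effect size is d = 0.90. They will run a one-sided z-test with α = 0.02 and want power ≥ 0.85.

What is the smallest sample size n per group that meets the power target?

n = 24 per group

Set Φ(δ − 2.054) = 0.85; then δ − 2.054 = Φ⁻¹(0.85) = 1.036, giving δ = 3.090.
δ = d·√(n/2) ⇒ n = 2(δ/d)² = 2 × (3.090 / 0.90)² = 23.58.
Rounding up, n = 24 per group.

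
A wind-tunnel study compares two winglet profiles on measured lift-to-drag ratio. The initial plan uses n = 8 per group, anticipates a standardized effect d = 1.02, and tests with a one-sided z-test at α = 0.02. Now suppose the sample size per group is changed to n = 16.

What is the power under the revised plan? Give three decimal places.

With n = 16 per group: δ = d·√(n/2) = 1.02 × √(16/2) = 2.8850. Critical value z_{0.02} = 2.054.
Revised power = P(Z > 2.054 − δ) = Φ(0.831) = 0.7971.

Power ≈ 0.797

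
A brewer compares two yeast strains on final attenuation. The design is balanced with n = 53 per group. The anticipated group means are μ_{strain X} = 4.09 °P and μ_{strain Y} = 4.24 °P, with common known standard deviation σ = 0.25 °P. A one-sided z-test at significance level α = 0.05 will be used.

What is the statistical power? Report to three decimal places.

Standardized effect: d = |μ_{strain X} − μ_{strain Y}| / σ = |4.09 − 4.24| / 0.25 = 0.6000
Noncentrality parameter: δ = d·√(n/2) = 0.6000 × √(53/2) = 3.0887
One-sided α = 0.05 → critical value z_{0.05} = 1.645.
Power = Φ(δ − 1.645) = Φ(1.444) = 0.9256.

Power ≈ 0.926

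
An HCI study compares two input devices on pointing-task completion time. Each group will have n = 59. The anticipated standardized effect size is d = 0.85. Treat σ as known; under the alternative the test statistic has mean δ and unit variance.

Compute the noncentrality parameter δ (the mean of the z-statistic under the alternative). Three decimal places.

δ ≈ 4.617

The noncentrality parameter scales effect size by the design's sample-size factor: δ = d·√(n/2) = 0.85 × √(59/2) = 4.6167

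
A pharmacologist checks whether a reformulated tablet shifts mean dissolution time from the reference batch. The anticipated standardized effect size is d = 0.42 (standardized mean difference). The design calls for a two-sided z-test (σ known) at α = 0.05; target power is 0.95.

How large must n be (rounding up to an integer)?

For power 0.95 need Φ(δ − z_{0.025}) = 0.95, so δ = z_{0.025} + z_{0.05} = 1.960 + 1.645 = 3.605.
(For δ > 0 the lower-tail rejection region contributes negligibly to power, so the one-term inversion is standard.)
δ = d·√n ⇒ n = (δ/d)² = (3.605 / 0.42)² = 73.67.
Rounding up, n = 74.

n = 74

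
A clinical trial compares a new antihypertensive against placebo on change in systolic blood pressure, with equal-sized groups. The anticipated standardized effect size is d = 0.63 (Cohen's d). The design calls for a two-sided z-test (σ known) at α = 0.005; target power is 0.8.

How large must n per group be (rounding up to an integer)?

For power 0.8 need Φ(δ − z_{0.0025}) = 0.8, so δ = z_{0.0025} + z_{0.20} = 2.807 + 0.842 = 3.649.
(Ignoring the negligible lower-tail rejection probability gives the usual closed-form inversion.)
δ = d·√(n/2) ⇒ n = 2(δ/d)² = 2 × (3.649 / 0.63)² = 67.08.
Rounding up, n = 68 per group.

n = 68 per group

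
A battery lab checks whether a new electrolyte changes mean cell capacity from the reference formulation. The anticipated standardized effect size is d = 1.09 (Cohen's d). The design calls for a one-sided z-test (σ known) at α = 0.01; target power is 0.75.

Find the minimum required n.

n = 8

Set Φ(δ − 2.326) = 0.75; then δ − 2.326 = Φ⁻¹(0.75) = 0.674, giving δ = 3.001.
δ = d·√n ⇒ n = (δ/d)² = (3.001 / 1.09)² = 7.58.
Rounding up, n = 8.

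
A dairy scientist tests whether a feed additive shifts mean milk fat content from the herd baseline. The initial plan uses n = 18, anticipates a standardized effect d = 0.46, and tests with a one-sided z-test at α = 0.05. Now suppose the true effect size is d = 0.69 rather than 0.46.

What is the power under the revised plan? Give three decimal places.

Power ≈ 0.900

With d = 0.69: δ = d·√n = 0.69 × √18 = 2.9274. Critical value z_{0.05} = 1.645.
Revised power = P(Z > 1.645 − δ) = Φ(1.283) = 0.9002.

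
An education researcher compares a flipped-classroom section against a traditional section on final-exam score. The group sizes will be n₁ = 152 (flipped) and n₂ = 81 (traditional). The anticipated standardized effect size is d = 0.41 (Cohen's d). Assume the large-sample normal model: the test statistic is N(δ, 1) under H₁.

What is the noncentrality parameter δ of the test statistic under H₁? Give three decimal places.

δ = d / √(1/n₁ + 1/n₂) = 0.41 / √(1/152 + 1/81) = 2.9804

δ ≈ 2.980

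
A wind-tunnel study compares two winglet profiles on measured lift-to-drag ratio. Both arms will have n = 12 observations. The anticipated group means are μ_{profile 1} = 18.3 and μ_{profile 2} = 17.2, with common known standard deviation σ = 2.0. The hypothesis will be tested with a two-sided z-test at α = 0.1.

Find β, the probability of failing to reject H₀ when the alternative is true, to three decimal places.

β ≈ 0.616

Standardized effect: d = |μ_{profile 1} − μ_{profile 2}| / σ = |18.3 − 17.2| / 2.0 = 0.5500
Noncentrality parameter: δ = d·√(n/2) = 0.5500 × √(12/2) = 1.3472
Two-sided α = 0.1 → critical value z_{0.05} = 1.645.
Power = Φ(δ − 1.645) + Φ(−δ − 1.645) = Φ(-0.298) + Φ(-2.992) = 0.3830 + 0.0014 = 0.3844.
Type II error: β = 1 − power = 1 − 0.3844 = 0.6156.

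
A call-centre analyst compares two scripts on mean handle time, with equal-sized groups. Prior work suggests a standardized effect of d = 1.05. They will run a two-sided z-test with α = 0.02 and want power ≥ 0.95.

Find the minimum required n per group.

n = 29 per group

Set Φ(δ − 2.326) = 0.95; then δ − 2.326 = Φ⁻¹(0.95) = 1.645, giving δ = 3.971.
(Ignoring the negligible lower-tail rejection probability gives the usual closed-form inversion.)
δ = d·√(n/2) ⇒ n = 2(δ/d)² = 2 × (3.971 / 1.05)² = 28.61.
Round up to the next whole unit.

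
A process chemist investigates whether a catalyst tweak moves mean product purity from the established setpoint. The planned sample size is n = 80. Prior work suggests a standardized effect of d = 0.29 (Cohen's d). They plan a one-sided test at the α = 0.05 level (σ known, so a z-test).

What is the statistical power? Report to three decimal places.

Power ≈ 0.829

Noncentrality parameter: λ = d·√n = 0.29 × √80 = 2.5938
Critical value for a one-sided test at α = 0.05: z_α = 1.645.
Power = P(Z > 1.645 − λ) = Φ(0.949) = 0.8287.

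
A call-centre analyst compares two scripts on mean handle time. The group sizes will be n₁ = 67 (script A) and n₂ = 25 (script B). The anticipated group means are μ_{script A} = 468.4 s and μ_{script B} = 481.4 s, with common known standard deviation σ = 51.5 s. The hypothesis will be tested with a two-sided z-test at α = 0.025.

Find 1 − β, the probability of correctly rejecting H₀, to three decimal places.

Power ≈ 0.123

Standardized effect: d = |μ_{script A} − μ_{script B}| / σ = |468.4 − 481.4| / 51.5 = 0.2524
Noncentrality parameter: δ = d / √(1/n₁ + 1/n₂) = 0.2524 / √(1/67 + 1/25) = 1.0771
Two-sided α = 0.025 → critical value z_{0.0125} = 2.241.
Power = Φ(δ − 2.241) + Φ(−δ − 2.241) = Φ(-1.164) + Φ(-3.318) = 0.1221 + 0.0005 = 0.1226.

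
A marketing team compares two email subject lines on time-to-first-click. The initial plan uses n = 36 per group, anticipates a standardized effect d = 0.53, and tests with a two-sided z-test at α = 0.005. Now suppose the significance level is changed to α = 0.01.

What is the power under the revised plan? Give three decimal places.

Power ≈ 0.372

δ = d·√(n/2) = 0.53 × √(36/2) = 2.2486 (unchanged). New critical value: z_{0.005} = 2.576.
Revised power = Φ(δ − 2.576) + Φ(−δ − 2.576) = Φ(-0.327) + Φ(-4.824) = 0.3717 + 0.0000 = 0.3717.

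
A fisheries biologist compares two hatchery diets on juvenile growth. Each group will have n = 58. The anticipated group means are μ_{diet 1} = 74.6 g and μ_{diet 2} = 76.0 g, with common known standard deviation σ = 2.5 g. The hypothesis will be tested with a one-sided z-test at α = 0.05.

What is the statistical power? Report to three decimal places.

Standardized effect: d = |μ_{diet 1} − μ_{diet 2}| / σ = |74.6 − 76.0| / 2.5 = 0.5600
Noncentrality parameter: δ = d·√(n/2) = 0.5600 × √(58/2) = 3.0157
One-sided α = 0.05 → critical value z_{0.05} = 1.645.
Power = P(Z > 1.645 − δ) = Φ(1.371) = 0.9148.

Power ≈ 0.915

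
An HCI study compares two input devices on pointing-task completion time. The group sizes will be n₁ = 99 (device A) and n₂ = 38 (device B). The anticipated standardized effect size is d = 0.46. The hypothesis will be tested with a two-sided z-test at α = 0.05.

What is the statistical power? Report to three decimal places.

Power ≈ 0.674

Noncentrality parameter: δ = d / √(1/n₁ + 1/n₂) = 0.46 / √(1/99 + 1/38) = 2.4105
Two-sided α = 0.05 → critical value z_{0.025} = 1.960.
Power = Φ(δ − 1.960) + Φ(−δ − 1.960) = Φ(0.451) + Φ(-4.370) = 0.6738 + 0.0000 = 0.6738.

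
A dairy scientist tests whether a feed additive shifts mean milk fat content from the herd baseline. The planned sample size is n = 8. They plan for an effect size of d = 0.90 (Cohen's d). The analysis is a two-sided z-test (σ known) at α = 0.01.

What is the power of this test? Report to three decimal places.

Noncentrality parameter: δ = d·√n = 0.90 × √8 = 2.5456
Two-sided α = 0.01 → critical value z_{0.005} = 2.576.
Power = Φ(δ − 2.576) + Φ(−δ − 2.576) = Φ(-0.030) + Φ(-5.121) = 0.4879 + 0.0000 = 0.4879.

Power ≈ 0.488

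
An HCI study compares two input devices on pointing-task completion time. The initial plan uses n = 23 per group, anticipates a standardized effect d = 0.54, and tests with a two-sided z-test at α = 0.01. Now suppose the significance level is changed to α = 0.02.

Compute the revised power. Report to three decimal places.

δ = d·√(n/2) = 0.54 × √(23/2) = 1.8312 (unchanged). New critical value: z_{0.01} = 2.326.
Revised power = Φ(δ − 2.326) + Φ(−δ − 2.326) = Φ(-0.495) + Φ(-4.158) = 0.3103 + 0.0000 = 0.3103.

Power ≈ 0.310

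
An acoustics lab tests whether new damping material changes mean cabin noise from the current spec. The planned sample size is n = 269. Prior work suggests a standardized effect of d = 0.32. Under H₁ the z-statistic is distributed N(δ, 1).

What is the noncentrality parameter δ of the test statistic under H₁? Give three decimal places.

δ ≈ 5.248

δ = d·√n = 0.32 × √269 = 5.2484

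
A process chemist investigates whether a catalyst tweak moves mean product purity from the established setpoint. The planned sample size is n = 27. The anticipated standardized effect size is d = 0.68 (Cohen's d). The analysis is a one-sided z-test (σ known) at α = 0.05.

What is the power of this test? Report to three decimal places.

Power ≈ 0.971

Noncentrality parameter: δ = d·√n = 0.68 × √27 = 3.5334
Critical value for a one-sided test at α = 0.05: z_α = 1.645.
Power = Φ(δ − 1.645) = Φ(1.889) = 0.9705.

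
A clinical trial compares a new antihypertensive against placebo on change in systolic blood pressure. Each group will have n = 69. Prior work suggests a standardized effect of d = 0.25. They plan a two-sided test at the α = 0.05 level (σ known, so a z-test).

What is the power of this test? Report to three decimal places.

Noncentrality parameter: δ = d·√(n/2) = 0.25 × √(69/2) = 1.4684
Two-sided α = 0.05 → critical value z_{0.025} = 1.960.
Power = Φ(δ − 1.960) + Φ(−δ − 1.960) = Φ(-0.492) + Φ(-3.428) = 0.3115 + 0.0003 = 0.3118.

Power ≈ 0.312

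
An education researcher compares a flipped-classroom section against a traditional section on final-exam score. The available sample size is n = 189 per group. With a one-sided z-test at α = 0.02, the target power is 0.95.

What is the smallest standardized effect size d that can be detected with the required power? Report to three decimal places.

d ≈ 0.380

Need Φ(δ − 2.054) = 0.95, so δ = 2.054 + 1.645 = 3.699.
δ = d·√(n/2) ⇒ d = δ/√(n/2) = 3.699/√(189/2) = 0.3805.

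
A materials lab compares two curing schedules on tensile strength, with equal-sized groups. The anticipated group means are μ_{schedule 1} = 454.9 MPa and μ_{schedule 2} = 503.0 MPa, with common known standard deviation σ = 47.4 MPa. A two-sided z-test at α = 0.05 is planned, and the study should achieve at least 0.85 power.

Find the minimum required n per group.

n = 18 per group

Standardized effect: d = |μ_{schedule 1} − μ_{schedule 2}| / σ = |454.9 − 503.0| / 47.4 = 1.0148
Set Φ(δ − 1.960) = 0.85; then δ − 1.960 = Φ⁻¹(0.85) = 1.036, giving δ = 2.996.
(For δ > 0 the lower-tail rejection region contributes negligibly to power, so the one-term inversion is standard.)
δ = d·√(n/2) ⇒ n = 2(δ/d)² = 2 × (2.996 / 1.0148)² = 17.44.
Rounding up, n = 18 per group.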